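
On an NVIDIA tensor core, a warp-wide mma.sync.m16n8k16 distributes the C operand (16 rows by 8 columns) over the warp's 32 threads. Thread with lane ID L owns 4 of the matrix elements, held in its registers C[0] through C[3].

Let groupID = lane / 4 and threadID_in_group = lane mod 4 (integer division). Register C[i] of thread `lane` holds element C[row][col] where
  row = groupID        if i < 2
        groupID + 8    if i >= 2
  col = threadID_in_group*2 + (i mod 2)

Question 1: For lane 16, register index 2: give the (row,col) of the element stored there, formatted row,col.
12,0

lane 16: g=4 (16/4), t=0 (16%4)
i=2: r=4+8=12, c=0*2+0=0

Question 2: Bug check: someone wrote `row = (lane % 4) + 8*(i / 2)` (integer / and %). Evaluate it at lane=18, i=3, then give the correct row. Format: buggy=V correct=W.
`(lane % 4) + 8*(i / 2)`[18,3]→10
18: G=4,T=2
[3] (4+8,2*2+1) = (12,5)
row: 10 vs 12

buggy=10 correct=12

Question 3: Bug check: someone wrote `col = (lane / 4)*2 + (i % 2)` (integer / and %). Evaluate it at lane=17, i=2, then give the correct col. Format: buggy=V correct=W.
`(lane / 4)*2 + (i % 2)`[17,2]⇒8
lane 17: gr=4 (17/4), th=1 (17%4)
i=2: r=4+8=12, c=1*2+0=2
col: 8 vs 2

buggy=8 correct=2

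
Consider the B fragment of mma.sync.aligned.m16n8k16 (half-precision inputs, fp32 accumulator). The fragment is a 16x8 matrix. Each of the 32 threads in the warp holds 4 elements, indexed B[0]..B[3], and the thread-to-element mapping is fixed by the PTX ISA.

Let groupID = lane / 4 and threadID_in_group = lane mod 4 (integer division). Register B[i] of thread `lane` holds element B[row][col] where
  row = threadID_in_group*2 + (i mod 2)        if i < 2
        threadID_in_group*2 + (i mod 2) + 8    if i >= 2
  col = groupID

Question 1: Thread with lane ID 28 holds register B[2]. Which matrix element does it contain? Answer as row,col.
28: grp=7,tig=0
[2] (0*2+0+8,7) = (8,7)

8,7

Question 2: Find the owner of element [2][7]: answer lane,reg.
c=7→G=7  r=2→rhi=0,T=1,p=0
L=7*4+1=29  i=0*2+0=0

29,0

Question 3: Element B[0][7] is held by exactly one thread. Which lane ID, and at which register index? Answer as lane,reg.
28,0

c=7⇒gr=7  r=0⇒Rb=0,th=0,odd=0
L=7*4+0=28  i=0*2+0=0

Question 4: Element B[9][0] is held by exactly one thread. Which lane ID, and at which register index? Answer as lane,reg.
c=0->g=0  r=9->rb=1,t=0,b0=1
L=0*4+0=0  i=1*2+1=3

0,3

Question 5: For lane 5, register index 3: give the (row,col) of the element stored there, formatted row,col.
11,1

L=5->g=5>>2=1, t=5&3=1
[3]->row 1·2+1+8=11  col g=1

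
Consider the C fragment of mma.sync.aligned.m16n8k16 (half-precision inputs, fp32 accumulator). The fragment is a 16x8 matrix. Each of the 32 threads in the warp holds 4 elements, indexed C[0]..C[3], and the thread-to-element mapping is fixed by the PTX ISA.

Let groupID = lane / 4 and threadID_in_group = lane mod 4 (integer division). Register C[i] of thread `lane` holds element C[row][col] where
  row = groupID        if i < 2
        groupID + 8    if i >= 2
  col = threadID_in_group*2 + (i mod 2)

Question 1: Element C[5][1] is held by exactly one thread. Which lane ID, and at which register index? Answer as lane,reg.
20,1

r=5⇒gr=5,Rb=0  c=1⇒th=0,odd=1
L=5*4+0=20  i=0*2+1=1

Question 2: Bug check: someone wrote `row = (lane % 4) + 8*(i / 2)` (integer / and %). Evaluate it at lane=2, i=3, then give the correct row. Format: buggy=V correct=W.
buggy=10 correct=8

`(lane % 4) + 8*(i / 2)`[2,3]->10
lane 2: gid=0 (2/4), tid=2 (2%4)
i=3: r=0+8=8, c=2*2+1=5
row: 10 vs 8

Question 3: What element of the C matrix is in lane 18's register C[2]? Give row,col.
12,4

lane 18: g=4 (18/4), t=2 (18%4)
i=2: r=4+8=12, c=2*2+0=4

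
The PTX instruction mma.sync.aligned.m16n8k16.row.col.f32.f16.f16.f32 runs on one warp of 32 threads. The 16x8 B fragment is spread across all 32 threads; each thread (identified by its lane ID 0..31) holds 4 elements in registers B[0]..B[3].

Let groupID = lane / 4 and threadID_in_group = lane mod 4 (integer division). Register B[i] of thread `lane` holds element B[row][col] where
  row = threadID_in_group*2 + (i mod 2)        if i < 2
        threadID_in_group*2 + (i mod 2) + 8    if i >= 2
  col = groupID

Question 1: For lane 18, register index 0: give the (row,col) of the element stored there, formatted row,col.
18: g=4,t=2
[0] (2*2+0+0,4) = (4,4)

4,4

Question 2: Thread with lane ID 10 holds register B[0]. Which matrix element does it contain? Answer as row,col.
4,2

10: G=2,T=2
[0] (2*2+0+0,2) = (4,2)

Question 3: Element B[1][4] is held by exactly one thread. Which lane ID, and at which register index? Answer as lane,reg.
c=4→G=4  r=1→rhi=0,T=0,p=1
L=4*4+0=16  i=0*2+1=1

16,1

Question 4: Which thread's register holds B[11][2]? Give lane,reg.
9,3

c=2⇒gr=2  r=11⇒Rb=1,th=1,odd=1
L=2*4+1=9  i=1*2+1=3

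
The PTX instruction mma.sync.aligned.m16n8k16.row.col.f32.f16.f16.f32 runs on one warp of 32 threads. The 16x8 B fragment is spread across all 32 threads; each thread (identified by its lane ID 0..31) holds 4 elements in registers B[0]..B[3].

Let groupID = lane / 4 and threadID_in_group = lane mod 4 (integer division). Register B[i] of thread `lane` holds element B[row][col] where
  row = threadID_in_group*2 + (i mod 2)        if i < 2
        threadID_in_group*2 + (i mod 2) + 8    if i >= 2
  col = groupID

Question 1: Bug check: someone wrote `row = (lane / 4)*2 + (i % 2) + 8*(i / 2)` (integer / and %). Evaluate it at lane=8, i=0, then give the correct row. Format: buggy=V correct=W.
`(lane / 4)*2 + (i % 2) + 8*(i / 2)`[8,0]->4
lane 8: g=2 (8/4), t=0 (8%4)
i=0: r=0*2+0+0=0, c=g=2
row: 4 vs 0

buggy=4 correct=0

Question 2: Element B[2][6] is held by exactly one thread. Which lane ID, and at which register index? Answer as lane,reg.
c=6⇒gr=6  r=2⇒Rb=0,th=1,odd=0
L=6*4+1=25  i=0*2+0=0

25,0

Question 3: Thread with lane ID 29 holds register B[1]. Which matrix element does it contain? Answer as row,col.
lane 29: G=7 (29/4), T=1 (29%4)
i=1: r=1*2+1+0=3, c=G=7

3,7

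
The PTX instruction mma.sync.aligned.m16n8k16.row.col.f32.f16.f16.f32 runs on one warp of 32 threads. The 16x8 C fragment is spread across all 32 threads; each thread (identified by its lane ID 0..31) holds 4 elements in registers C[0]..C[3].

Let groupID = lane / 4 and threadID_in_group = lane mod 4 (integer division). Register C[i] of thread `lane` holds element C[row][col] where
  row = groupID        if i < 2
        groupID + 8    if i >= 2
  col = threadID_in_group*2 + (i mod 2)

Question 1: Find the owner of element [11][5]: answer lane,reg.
r=11⇒gr=3,Rb=1  c=5⇒th=2,odd=1
L=3*4+2=14  i=1*2+1=3

14,3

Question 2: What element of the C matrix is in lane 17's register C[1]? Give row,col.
4,3

lane 17: gid=4 (17/4), tid=1 (17%4)
i=1: r=4+0=4, c=1*2+1=3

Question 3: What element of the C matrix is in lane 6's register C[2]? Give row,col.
lane 6: gr=1 (6/4), th=2 (6%4)
i=2: r=1+8=9, c=2*2+0=4

9,4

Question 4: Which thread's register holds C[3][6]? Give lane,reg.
15,0

r:3=>grp=3,rB=0  c:6=>tig=3,lo=0
L=3*4+3=15  i=0*2+0=0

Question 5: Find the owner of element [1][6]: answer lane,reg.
7,0

r:1=>grp=1,rB=0  c:6=>tig=3,lo=0
L=1*4+3=7  i=0*2+0=0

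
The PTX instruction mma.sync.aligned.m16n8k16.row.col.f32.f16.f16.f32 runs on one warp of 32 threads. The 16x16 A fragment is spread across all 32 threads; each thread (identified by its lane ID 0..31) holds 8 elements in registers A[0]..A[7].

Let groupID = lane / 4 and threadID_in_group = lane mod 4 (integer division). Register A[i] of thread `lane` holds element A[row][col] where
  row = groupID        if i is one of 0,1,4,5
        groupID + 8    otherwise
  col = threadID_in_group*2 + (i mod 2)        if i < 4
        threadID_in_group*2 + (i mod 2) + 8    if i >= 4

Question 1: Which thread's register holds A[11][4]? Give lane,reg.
r: 11->gid=3,r8=1  c: 4->c8=0,tid=2,i&1=0
L=3*4+2=14  i=0*4+1*2+0=2

14,2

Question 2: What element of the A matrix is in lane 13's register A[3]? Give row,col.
11,3

lane 13=>13/4=3, 13 mod 4=1
i=3  r:3+8=>11  c:2·1+1+0=>3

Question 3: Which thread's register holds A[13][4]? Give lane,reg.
r=13→G=5,rhi=1  c=4→chi=0,T=2,p=0
L=5*4+2=22  i=0*4+1*2+0=2

22,2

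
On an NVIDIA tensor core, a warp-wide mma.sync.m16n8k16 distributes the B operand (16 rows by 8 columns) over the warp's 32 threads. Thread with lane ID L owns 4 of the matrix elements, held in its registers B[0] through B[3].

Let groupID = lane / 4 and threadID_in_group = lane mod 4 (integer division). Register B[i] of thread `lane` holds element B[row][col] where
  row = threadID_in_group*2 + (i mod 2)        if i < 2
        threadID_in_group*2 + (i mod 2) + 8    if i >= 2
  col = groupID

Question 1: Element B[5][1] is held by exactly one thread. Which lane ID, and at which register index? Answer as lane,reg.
c=1->g=1  r=5->rb=0,t=2,b0=1
L=1*4+2=6  i=0*2+1=1

6,1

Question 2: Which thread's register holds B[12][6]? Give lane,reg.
c:6=>grp=6  r:12=>rB=1,tig=2,lo=0
L=6*4+2=26  i=1*2+0=2

26,2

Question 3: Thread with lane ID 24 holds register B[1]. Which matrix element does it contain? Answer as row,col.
1,6

24: g=6,t=0
[1] (0*2+1+0,6) = (1,6)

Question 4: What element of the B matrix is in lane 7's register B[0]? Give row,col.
6,1

7: g=1,t=3
[0] (3*2+0+0,1) = (6,1)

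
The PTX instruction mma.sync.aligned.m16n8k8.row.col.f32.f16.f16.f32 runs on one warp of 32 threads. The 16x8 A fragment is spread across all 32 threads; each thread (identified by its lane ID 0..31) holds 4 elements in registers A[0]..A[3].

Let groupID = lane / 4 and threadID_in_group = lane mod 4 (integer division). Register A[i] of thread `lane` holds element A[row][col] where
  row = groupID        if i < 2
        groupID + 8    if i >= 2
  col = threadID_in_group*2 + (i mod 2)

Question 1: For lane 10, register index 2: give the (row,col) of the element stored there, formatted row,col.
lane 10=>10/4=2, 10 mod 4=2
i=2  r:2+8=>10  c:2·2+0=>4

10,4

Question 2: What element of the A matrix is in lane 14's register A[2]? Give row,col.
lane 14=>14/4=3, 14 mod 4=2
i=2  r:3+8=>11  c:2·2+0=>4

11,4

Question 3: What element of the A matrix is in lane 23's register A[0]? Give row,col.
L=23->gid=23>>2=5, tid=23&3=3
[0]->row 5+0=5  col 3·2+0=6

5,6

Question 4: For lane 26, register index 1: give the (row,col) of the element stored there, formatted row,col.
6,5

lane 26: gid=6 (26/4), tid=2 (26%4)
i=1: r=6+0=6, c=2*2+1=5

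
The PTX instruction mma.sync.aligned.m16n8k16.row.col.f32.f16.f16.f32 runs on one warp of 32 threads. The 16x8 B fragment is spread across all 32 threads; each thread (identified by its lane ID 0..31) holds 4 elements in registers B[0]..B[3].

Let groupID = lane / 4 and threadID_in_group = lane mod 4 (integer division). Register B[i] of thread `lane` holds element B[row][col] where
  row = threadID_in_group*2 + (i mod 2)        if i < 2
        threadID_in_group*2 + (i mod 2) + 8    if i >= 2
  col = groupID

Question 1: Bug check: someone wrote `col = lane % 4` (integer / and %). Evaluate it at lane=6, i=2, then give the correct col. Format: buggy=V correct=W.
buggy=2 correct=1

`lane % 4`[6,2]→2
6: G=1,T=2
[2] (2*2+0+8,1) = (12,1)
col: 2 vs 1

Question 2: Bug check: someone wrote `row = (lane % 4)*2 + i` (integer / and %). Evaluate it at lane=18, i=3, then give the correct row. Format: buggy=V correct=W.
`(lane % 4)*2 + i`[18,3]->7
L=18->gid=18>>2=4, tid=18&3=2
[3]->row 2·2+1+8=13  col gid=4
row: 7 vs 13

buggy=7 correct=13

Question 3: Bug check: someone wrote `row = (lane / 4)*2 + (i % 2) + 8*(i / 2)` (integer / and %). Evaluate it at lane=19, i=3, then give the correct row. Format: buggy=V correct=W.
buggy=17 correct=15

`(lane / 4)*2 + (i % 2) + 8*(i / 2)`[19,3]->17
L=19->g=19>>2=4, t=19&3=3
[3]->row 3·2+1+8=15  col g=4
row: 17 vs 15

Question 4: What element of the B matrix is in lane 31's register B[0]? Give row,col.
31: grp=7,tig=3
[0] (3*2+0+0,7) = (6,7)

6,7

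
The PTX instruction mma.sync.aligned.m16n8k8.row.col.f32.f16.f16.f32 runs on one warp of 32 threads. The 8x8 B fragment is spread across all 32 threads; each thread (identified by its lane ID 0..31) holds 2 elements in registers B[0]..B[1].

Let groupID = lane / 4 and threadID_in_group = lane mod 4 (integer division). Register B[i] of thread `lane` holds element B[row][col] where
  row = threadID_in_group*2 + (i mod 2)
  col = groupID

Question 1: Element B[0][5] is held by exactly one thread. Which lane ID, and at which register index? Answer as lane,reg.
c=5->g=5  r=0->t=0,b0=0
L=5*4+0=20  i=0=0

20,0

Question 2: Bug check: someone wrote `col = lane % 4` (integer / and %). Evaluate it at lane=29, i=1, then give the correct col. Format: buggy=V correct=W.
buggy=1 correct=7

`lane % 4`[29,1]⇒1
lane 29: gr=7 (29/4), th=1 (29%4)
i=1: r=1*2+1=3, c=gr=7
col: 1 vs 7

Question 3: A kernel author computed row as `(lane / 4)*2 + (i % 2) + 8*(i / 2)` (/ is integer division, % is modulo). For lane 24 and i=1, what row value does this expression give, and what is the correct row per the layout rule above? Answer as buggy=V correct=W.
buggy=13 correct=1

`(lane / 4)*2 + (i % 2) + 8*(i / 2)`[24,1]=>13
lane 24: grp=6 (24/4), tig=0 (24%4)
i=1: r=0*2+1=1, c=grp=6
row: 13 vs 1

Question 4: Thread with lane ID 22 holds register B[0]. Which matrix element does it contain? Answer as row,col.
22: gid=5,tid=2
[0] (2*2+0,5) = (4,5)

4,5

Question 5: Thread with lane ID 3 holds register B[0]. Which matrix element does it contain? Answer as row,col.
L=3⇒gr=3>>2=0, th=3&3=3
[0]⇒row 3·2+0=6  col gr=0

6,0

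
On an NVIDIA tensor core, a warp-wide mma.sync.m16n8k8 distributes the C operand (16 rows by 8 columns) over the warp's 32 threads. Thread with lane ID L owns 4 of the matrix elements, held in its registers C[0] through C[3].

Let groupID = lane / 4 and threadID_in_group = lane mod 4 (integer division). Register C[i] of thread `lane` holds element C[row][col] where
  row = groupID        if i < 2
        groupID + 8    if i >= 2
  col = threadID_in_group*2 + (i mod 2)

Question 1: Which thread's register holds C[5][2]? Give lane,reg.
r:5=>grp=5,rB=0  c:2=>tig=1,lo=0
L=5*4+1=21  i=0*2+0=0

21,0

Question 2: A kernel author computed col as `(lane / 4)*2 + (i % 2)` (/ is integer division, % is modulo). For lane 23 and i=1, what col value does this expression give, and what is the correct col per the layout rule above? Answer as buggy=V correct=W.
buggy=11 correct=7

`(lane / 4)*2 + (i % 2)`[23,1]→11
23: G=5,T=3
[1] (5+0,3*2+1) = (5,7)
col: 11 vs 7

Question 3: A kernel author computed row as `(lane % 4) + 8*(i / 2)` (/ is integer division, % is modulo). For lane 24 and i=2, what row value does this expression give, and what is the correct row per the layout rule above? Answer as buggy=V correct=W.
`(lane % 4) + 8*(i / 2)`[24,2]->8
L=24->g=24>>2=6, t=24&3=0
[2]->row 6+8=14  col 0·2+0=0
row: 8 vs 14

buggy=8 correct=14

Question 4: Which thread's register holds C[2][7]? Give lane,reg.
11,1

r=2->g=2,rb=0  c=7->t=3,b0=1
L=2*4+3=11  i=0*2+1=1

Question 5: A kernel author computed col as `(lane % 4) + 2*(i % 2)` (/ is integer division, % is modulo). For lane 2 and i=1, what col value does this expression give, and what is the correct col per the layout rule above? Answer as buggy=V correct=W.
`(lane % 4) + 2*(i % 2)`[2,1]=>4
lane 2=>2/4=0, 2 mod 4=2
i=1  r:0+0=>0  c:2·2+1=>5
col: 4 vs 5

buggy=4 correct=5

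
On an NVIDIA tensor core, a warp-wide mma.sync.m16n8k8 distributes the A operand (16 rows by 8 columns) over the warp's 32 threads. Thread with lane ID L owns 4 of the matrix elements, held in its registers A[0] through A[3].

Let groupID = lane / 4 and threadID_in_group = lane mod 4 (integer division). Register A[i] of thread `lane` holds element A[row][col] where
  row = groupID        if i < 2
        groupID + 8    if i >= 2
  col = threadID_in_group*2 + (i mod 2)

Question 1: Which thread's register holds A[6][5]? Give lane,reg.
26,1

r=6→G=6,rhi=0  c=5→T=2,p=1
L=6*4+2=26  i=0*2+1=1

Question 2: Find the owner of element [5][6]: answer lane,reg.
r=5->g=5,rb=0  c=6->t=3,b0=0
L=5*4+3=23  i=0*2+0=0

23,0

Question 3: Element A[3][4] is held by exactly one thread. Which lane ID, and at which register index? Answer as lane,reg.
r=3->g=3,rb=0  c=4->t=2,b0=0
L=3*4+2=14  i=0*2+0=0

14,0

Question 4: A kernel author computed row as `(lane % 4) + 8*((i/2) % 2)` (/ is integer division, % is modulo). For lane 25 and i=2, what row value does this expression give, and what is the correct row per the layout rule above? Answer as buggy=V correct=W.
buggy=9 correct=14

`(lane % 4) + 8*((i/2) % 2)`[25,2]=>9
lane 25=>25/4=6, 25 mod 4=1
i=2  r:6+8=>14  c:2·1+0=>2
row: 9 vs 14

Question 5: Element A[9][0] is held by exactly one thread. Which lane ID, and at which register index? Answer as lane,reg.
4,2

r=9⇒gr=1,Rb=1  c=0⇒th=0,odd=0
L=1*4+0=4  i=1*2+0=2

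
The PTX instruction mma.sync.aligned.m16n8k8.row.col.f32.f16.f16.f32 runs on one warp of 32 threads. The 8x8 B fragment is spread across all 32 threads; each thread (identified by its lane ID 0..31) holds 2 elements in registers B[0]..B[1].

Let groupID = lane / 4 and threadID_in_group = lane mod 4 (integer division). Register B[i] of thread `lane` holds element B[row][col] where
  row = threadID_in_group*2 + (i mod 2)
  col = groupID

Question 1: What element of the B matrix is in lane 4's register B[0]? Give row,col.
0,1

lane 4: gid=1 (4/4), tid=0 (4%4)
i=0: r=0*2+0=0, c=gid=1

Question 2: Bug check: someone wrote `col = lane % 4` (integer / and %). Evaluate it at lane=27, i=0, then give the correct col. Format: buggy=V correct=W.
`lane % 4`[27,0]⇒3
27: gr=6,th=3
[0] (3*2+0,6) = (6,6)
col: 3 vs 6

buggy=3 correct=6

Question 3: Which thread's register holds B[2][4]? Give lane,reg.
17,0

c:4=>grp=4  r:2=>tig=1,lo=0
L=4*4+1=17  i=0=0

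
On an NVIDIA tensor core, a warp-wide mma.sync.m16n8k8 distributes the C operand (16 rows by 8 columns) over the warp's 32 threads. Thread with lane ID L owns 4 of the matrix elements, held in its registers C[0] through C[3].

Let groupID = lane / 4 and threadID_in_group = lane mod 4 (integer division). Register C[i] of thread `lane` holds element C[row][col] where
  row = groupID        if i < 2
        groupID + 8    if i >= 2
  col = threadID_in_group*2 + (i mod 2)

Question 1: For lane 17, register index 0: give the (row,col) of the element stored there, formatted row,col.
4,2

17: gr=4,th=1
[0] (4+0,1*2+0) = (4,2)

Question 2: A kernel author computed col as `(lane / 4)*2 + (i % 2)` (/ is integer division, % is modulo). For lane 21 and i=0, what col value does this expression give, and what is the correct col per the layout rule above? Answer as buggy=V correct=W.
`(lane / 4)*2 + (i % 2)`[21,0]⇒10
lane 21⇒21/4=5, 21 mod 4=1
i=0  r:5+0⇒5  c:2·1+0⇒2
col: 10 vs 2

buggy=10 correct=2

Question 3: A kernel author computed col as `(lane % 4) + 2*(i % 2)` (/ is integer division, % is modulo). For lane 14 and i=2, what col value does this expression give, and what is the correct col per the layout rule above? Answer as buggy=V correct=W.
buggy=2 correct=4

`(lane % 4) + 2*(i % 2)`[14,2]->2
lane 14->14/4=3, 14 mod 4=2
i=2  r:3+8->11  c:2·2+0->4
col: 2 vs 4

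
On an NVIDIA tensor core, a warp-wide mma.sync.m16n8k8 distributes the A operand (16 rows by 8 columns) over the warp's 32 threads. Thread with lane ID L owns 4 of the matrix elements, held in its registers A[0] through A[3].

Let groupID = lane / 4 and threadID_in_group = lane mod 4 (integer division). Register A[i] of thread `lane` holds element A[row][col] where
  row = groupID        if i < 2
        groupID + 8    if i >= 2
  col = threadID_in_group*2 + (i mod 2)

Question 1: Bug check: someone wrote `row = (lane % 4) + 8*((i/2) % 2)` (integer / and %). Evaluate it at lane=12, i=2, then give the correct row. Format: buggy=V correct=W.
`(lane % 4) + 8*((i/2) % 2)`[12,2]=>8
L=12=>grp=12>>2=3, tig=12&3=0
[2]=>row 3+8=11  col 0·2+0=0
row: 8 vs 11

buggy=8 correct=11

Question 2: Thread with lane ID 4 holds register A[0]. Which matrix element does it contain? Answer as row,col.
4: G=1,T=0
[0] (1+0,0*2+0) = (1,0)

1,0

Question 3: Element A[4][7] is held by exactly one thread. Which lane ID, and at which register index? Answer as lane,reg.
19,1

r: 4->gid=4,r8=0  c: 7->tid=3,i&1=1
L=4*4+3=19  i=0*2+1=1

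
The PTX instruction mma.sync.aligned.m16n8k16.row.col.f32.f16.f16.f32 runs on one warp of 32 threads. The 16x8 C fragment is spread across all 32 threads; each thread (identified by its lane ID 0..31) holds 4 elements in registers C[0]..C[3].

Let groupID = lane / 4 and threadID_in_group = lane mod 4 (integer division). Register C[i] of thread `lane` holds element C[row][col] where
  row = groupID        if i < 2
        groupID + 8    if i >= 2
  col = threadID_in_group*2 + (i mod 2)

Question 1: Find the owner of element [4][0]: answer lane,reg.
16,0

r=4->g=4,rb=0  c=0->t=0,b0=0
L=4*4+0=16  i=0*2+0=0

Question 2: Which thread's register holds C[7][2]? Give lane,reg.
29,0

r:7=>grp=7,rB=0  c:2=>tig=1,lo=0
L=7*4+1=29  i=0*2+0=0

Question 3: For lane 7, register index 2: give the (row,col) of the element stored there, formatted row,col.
9,6

lane 7: g=1 (7/4), t=3 (7%4)
i=2: r=1+8=9, c=3*2+0=6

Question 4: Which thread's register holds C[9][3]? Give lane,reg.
5,3

r:9=>grp=1,rB=1  c:3=>tig=1,lo=1
L=1*4+1=5  i=1*2+1=3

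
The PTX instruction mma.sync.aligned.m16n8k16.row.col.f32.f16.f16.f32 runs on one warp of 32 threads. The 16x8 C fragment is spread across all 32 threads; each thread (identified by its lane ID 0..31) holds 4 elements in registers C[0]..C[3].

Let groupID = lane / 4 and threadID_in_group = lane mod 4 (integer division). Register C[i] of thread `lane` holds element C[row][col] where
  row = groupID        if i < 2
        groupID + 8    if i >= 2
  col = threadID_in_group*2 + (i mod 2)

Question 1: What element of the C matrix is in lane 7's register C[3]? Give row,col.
L=7->gid=7>>2=1, tid=7&3=3
[3]->row 1+8=9  col 3·2+1=7

9,7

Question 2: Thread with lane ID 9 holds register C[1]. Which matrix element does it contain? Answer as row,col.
lane 9->9/4=2, 9 mod 4=1
i=1  r:2+0->2  c:2·1+1->3

2,3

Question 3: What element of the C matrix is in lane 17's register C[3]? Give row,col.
12,3

lane 17->17/4=4, 17 mod 4=1
i=3  r:4+8->12  c:2·1+1->3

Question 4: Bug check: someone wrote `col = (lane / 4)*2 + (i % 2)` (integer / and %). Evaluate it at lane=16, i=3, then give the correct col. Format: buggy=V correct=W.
buggy=9 correct=1

`(lane / 4)*2 + (i % 2)`[16,3]⇒9
L=16⇒gr=16>>2=4, th=16&3=0
[3]⇒row 4+8=12  col 0·2+1=1
col: 9 vs 1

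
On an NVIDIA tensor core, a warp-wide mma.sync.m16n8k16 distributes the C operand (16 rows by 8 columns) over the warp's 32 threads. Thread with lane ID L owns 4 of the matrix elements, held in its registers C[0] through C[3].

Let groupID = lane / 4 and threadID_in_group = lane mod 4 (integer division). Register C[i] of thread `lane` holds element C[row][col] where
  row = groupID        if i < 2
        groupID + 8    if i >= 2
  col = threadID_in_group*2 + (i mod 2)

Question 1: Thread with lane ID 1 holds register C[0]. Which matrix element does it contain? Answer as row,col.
0,2

1: gr=0,th=1
[0] (0+0,1*2+0) = (0,2)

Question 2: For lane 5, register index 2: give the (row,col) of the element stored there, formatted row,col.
9,2

L=5⇒gr=5>>2=1, th=5&3=1
[2]⇒row 1+8=9  col 1·2+0=2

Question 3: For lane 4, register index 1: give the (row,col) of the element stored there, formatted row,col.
1,1

lane 4: g=1 (4/4), t=0 (4%4)
i=1: r=1+0=1, c=0*2+1=1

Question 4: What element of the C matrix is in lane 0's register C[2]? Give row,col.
8,0

L=0->gid=0>>2=0, tid=0&3=0
[2]->row 0+8=8  col 0·2+0=0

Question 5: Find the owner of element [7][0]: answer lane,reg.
28,0

r: 7->gid=7,r8=0  c: 0->tid=0,i&1=0
L=7*4+0=28  i=0*2+0=0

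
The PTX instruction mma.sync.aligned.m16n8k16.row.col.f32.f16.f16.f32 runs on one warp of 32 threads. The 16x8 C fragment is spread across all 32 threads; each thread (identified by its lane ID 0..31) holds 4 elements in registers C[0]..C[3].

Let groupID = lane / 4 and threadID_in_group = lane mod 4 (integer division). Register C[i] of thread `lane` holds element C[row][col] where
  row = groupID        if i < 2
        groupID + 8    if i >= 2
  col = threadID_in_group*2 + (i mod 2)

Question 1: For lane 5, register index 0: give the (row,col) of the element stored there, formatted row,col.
1,2

lane 5: gid=1 (5/4), tid=1 (5%4)
i=0: r=1+0=1, c=1*2+0=2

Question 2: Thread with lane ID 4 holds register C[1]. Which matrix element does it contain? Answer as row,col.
L=4→G=4>>2=1, T=4&3=0
[1]→row 1+0=1  col 0·2+1=1

1,1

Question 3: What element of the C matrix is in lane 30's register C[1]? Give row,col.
7,5

30: gid=7,tid=2
[1] (7+0,2*2+1) = (7,5)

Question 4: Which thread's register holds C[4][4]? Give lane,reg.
r=4→G=4,rhi=0  c=4→T=2,p=0
L=4*4+2=18  i=0*2+0=0

18,0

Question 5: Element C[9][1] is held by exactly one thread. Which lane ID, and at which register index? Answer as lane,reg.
r: 9->gid=1,r8=1  c: 1->tid=0,i&1=1
L=1*4+0=4  i=1*2+1=3

4,3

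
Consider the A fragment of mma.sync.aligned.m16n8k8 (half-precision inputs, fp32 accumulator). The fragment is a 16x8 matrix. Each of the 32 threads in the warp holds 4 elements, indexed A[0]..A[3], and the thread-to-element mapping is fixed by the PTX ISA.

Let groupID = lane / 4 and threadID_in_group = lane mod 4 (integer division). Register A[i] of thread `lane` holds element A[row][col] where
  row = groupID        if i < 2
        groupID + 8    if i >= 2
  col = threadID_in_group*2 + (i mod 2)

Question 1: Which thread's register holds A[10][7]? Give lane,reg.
11,3

r=10→G=2,rhi=1  c=7→T=3,p=1
L=2*4+3=11  i=1*2+1=3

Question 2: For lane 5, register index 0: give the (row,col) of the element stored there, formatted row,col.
1,2

lane 5: grp=1 (5/4), tig=1 (5%4)
i=0: r=1+0=1, c=1*2+0=2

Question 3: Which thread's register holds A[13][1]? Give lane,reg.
r=13⇒gr=5,Rb=1  c=1⇒th=0,odd=1
L=5*4+0=20  i=1*2+1=3

20,3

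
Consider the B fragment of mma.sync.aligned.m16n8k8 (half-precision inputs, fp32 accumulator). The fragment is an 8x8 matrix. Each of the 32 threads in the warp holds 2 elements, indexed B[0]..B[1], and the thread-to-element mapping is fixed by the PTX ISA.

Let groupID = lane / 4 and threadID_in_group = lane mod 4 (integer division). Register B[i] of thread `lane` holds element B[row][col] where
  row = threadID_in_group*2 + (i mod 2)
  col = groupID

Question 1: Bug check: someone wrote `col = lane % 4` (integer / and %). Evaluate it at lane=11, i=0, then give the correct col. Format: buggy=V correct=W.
`lane % 4`[11,0]->3
lane 11: g=2 (11/4), t=3 (11%4)
i=0: r=3*2+0=6, c=g=2
col: 3 vs 2

buggy=3 correct=2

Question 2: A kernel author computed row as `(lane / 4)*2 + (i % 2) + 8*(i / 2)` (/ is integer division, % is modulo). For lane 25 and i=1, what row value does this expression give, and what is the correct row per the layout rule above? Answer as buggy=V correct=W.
`(lane / 4)*2 + (i % 2) + 8*(i / 2)`[25,1]->13
lane 25->25/4=6, 25 mod 4=1
i=1  r:2·1+1->3  c:6
row: 13 vs 3

buggy=13 correct=3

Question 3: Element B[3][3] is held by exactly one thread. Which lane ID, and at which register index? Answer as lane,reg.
13,1

c=3→G=3  r=3→T=1,p=1
L=3*4+1=13  i=1=1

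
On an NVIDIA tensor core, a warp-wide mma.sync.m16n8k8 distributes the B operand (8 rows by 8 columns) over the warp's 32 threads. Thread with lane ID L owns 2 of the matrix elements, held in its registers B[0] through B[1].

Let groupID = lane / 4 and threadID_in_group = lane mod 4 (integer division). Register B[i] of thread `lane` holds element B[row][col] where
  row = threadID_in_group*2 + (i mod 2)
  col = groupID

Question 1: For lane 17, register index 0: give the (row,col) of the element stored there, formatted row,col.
17: g=4,t=1
[0] (1*2+0,4) = (2,4)

2,4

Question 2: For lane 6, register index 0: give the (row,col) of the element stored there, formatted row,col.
lane 6→6/4=1, 6 mod 4=2
i=0  r:2·2+0→4  c:1

4,1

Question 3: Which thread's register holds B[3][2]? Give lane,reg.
9,1

c=2->g=2  r=3->t=1,b0=1
L=2*4+1=9  i=1=1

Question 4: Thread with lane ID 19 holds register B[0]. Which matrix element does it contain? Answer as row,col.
6,4

lane 19: grp=4 (19/4), tig=3 (19%4)
i=0: r=3*2+0=6, c=grp=4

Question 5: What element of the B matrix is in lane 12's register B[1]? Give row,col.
1,3

L=12→G=12>>2=3, T=12&3=0
[1]→row 0·2+1=1  col G=3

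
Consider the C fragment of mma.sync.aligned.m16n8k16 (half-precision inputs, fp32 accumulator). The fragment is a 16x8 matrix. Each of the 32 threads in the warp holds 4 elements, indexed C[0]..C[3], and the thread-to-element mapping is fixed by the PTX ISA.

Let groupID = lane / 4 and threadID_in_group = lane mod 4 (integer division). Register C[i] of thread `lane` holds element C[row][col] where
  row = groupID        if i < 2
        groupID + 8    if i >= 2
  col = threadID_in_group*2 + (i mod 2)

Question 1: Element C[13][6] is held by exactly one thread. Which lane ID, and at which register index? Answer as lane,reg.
r:13=>grp=5,rB=1  c:6=>tig=3,lo=0
L=5*4+3=23  i=1*2+0=2

23,2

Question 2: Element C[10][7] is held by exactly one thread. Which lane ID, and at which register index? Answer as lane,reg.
r:10=>grp=2,rB=1  c:7=>tig=3,lo=1
L=2*4+3=11  i=1*2+1=3

11,3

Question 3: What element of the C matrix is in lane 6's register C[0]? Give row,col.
1,4

L=6->g=6>>2=1, t=6&3=2
[0]->row 1+0=1  col 2·2+0=4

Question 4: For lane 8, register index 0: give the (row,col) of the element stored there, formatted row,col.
L=8=>grp=8>>2=2, tig=8&3=0
[0]=>row 2+0=2  col 0·2+0=0

2,0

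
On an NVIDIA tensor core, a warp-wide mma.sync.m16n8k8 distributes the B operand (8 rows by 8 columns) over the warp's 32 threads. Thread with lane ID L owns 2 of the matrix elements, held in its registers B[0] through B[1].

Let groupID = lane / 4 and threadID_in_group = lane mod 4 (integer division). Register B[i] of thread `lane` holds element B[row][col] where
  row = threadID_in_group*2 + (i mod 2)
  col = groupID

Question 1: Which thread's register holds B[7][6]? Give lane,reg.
c:6=>grp=6  r:7=>tig=3,lo=1
L=6*4+3=27  i=1=1

27,1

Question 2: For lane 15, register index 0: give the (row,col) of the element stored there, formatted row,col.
L=15->gid=15>>2=3, tid=15&3=3
[0]->row 3·2+0=6  col gid=3

6,3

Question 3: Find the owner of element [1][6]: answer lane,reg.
24,1

c=6->g=6  r=1->t=0,b0=1
L=6*4+0=24  i=1=1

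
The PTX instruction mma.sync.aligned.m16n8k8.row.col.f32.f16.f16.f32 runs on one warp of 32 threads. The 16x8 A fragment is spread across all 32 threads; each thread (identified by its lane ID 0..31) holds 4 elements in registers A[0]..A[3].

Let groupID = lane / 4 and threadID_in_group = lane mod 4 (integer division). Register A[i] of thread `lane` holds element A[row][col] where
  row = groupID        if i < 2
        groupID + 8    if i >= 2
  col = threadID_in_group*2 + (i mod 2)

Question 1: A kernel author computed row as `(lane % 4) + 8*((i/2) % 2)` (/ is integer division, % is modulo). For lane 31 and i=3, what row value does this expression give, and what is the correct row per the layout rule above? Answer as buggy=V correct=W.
`(lane % 4) + 8*((i/2) % 2)`[31,3]→11
lane 31: G=7 (31/4), T=3 (31%4)
i=3: r=7+8=15, c=3*2+1=7
row: 11 vs 15

buggy=11 correct=15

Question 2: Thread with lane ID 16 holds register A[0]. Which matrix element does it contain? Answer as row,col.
L=16=>grp=16>>2=4, tig=16&3=0
[0]=>row 4+0=4  col 0·2+0=0

4,0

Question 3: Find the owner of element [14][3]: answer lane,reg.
25,3

r=14⇒gr=6,Rb=1  c=3⇒th=1,odd=1
L=6*4+1=25  i=1*2+1=3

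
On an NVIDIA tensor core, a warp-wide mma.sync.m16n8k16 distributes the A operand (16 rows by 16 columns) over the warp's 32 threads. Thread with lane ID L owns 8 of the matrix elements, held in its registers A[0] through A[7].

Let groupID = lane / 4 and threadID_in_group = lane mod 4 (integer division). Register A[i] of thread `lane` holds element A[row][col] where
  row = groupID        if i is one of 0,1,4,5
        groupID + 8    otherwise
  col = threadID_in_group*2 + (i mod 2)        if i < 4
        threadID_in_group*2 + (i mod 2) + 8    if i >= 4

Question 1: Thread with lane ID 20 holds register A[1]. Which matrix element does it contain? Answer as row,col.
5,1

lane 20: G=5 (20/4), T=0 (20%4)
i=1: r=5+0=5, c=0*2+1+0=1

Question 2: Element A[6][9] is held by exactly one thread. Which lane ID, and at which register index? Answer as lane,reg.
24,5

r: 6->gid=6,r8=0  c: 9->c8=1,tid=0,i&1=1
L=6*4+0=24  i=1*4+0*2+1=5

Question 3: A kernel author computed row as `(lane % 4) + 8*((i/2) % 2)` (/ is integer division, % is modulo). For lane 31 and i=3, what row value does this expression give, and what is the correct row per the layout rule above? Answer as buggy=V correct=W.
buggy=11 correct=15

`(lane % 4) + 8*((i/2) % 2)`[31,3]->11
31: gid=7,tid=3
[3] (7+8,3*2+1+0) = (15,7)
row: 11 vs 15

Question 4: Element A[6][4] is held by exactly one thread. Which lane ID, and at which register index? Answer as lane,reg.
r=6→G=6,rhi=0  c=4→chi=0,T=2,p=0
L=6*4+2=26  i=0*4+0*2+0=0

26,0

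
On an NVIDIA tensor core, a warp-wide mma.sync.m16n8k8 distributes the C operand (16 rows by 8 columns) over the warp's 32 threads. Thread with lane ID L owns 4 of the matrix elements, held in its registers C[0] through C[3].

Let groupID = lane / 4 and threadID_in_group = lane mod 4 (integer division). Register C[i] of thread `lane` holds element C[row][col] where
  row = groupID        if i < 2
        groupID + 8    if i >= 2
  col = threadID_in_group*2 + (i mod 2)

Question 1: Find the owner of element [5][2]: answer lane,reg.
r=5⇒gr=5,Rb=0  c=2⇒th=1,odd=0
L=5*4+1=21  i=0*2+0=0

21,0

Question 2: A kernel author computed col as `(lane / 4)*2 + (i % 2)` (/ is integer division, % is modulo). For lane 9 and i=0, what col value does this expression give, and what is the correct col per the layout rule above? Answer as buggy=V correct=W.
`(lane / 4)*2 + (i % 2)`[9,0]⇒4
9: gr=2,th=1
[0] (2+0,1*2+0) = (2,2)
col: 4 vs 2

buggy=4 correct=2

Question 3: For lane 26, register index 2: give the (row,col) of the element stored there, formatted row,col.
lane 26=>26/4=6, 26 mod 4=2
i=2  r:6+8=>14  c:2·2+0=>4

14,4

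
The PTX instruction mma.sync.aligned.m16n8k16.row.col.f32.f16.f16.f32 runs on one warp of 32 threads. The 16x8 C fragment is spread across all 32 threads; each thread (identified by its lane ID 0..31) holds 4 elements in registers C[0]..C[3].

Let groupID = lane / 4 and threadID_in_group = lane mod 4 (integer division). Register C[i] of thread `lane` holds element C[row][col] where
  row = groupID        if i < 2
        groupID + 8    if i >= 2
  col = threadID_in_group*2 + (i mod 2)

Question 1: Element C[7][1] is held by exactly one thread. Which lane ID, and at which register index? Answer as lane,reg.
28,1

r: 7->gid=7,r8=0  c: 1->tid=0,i&1=1
L=7*4+0=28  i=0*2+1=1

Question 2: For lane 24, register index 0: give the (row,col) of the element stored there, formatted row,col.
lane 24: G=6 (24/4), T=0 (24%4)
i=0: r=6+0=6, c=0*2+0=0

6,0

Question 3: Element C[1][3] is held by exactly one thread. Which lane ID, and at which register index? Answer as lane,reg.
5,1

r=1->g=1,rb=0  c=3->t=1,b0=1
L=1*4+1=5  i=0*2+1=1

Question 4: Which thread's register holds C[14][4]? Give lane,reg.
26,2

r=14->g=6,rb=1  c=4->t=2,b0=0
L=6*4+2=26  i=1*2+0=2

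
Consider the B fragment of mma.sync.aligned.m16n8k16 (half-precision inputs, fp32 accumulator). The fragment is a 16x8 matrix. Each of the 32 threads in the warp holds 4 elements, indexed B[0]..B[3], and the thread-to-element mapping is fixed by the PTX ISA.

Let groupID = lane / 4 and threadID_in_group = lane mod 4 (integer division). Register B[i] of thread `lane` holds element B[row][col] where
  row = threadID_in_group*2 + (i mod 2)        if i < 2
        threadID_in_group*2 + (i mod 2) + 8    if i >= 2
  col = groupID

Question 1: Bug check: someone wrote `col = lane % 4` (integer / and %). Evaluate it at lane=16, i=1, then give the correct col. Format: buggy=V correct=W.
`lane % 4`[16,1]->0
lane 16: gid=4 (16/4), tid=0 (16%4)
i=1: r=0*2+1+0=1, c=gid=4
col: 0 vs 4

buggy=0 correct=4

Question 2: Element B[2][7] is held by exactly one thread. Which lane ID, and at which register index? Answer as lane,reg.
c=7⇒gr=7  r=2⇒Rb=0,th=1,odd=0
L=7*4+1=29  i=0*2+0=0

29,0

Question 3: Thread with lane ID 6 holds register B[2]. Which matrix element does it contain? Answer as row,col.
lane 6: G=1 (6/4), T=2 (6%4)
i=2: r=2*2+0+8=12, c=G=1

12,1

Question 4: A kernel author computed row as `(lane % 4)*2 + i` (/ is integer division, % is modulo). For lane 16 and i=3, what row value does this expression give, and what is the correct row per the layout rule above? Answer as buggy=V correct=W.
`(lane % 4)*2 + i`[16,3]→3
16: G=4,T=0
[3] (0*2+1+8,4) = (9,4)
row: 3 vs 9

buggy=3 correct=9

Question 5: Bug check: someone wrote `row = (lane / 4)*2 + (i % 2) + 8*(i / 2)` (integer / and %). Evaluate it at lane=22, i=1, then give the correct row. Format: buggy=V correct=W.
buggy=11 correct=5

`(lane / 4)*2 + (i % 2) + 8*(i / 2)`[22,1]→11
22: G=5,T=2
[1] (2*2+1+0,5) = (5,5)
row: 11 vs 5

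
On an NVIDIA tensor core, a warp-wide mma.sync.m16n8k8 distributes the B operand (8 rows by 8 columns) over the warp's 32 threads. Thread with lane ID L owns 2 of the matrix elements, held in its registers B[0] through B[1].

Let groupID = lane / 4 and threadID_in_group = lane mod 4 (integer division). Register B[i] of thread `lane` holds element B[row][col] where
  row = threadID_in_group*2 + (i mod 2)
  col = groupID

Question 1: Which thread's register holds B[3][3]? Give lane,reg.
13,1

c=3⇒gr=3  r=3⇒th=1,odd=1
L=3*4+1=13  i=1=1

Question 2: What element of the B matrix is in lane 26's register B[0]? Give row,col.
4,6

lane 26⇒26/4=6, 26 mod 4=2
i=0  r:2·2+0⇒4  c:6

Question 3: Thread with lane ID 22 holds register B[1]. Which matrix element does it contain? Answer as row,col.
5,5

lane 22->22/4=5, 22 mod 4=2
i=1  r:2·2+1->5  c:5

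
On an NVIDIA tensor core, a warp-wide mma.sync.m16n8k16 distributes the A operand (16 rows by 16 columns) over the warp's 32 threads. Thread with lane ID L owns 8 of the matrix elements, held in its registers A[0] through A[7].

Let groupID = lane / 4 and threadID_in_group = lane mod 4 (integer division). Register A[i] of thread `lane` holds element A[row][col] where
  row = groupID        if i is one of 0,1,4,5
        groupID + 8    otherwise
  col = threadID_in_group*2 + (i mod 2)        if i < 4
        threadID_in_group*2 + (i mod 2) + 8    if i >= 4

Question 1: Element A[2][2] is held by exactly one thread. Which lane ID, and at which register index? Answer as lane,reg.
9,0

r:2=>grp=2,rB=0  c:2=>cB=0,tig=1,lo=0
L=2*4+1=9  i=0*4+0*2+0=0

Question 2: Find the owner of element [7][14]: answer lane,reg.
r=7→G=7,rhi=0  c=14→chi=1,T=3,p=0
L=7*4+3=31  i=1*4+0*2+0=4

31,4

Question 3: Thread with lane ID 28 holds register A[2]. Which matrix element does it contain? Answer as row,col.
lane 28: grp=7 (28/4), tig=0 (28%4)
i=2: r=7+8=15, c=0*2+0+0=0

15,0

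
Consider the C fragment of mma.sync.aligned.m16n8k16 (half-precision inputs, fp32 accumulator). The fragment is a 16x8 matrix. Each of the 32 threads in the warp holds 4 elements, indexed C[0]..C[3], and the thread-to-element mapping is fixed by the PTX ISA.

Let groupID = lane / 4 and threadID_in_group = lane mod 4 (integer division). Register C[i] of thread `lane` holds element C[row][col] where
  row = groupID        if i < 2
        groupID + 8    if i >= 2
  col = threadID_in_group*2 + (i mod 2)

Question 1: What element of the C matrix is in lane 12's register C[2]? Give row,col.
L=12->gid=12>>2=3, tid=12&3=0
[2]->row 3+8=11  col 0·2+0=0

11,0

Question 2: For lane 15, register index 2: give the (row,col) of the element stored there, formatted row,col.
11,6

lane 15: G=3 (15/4), T=3 (15%4)
i=2: r=3+8=11, c=3*2+0=6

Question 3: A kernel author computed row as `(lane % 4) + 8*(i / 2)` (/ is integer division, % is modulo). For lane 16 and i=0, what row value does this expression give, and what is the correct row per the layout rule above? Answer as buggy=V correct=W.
buggy=0 correct=4

`(lane % 4) + 8*(i / 2)`[16,0]=>0
lane 16=>16/4=4, 16 mod 4=0
i=0  r:4+0=>4  c:2·0+0=>0
row: 0 vs 4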